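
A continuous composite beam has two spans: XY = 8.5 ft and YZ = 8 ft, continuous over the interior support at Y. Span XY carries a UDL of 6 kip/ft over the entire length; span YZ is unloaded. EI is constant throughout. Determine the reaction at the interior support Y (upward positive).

R_Y = 32.27 kip

Take M_Y as the redundant. Released structure: two simple spans XY and YZ with a hinge at Y.
Rotations at Y on the released spans (each span's end-slope, ×1/EI):
  span XY: UDL 6: wL³/(24EI) = 153.5/EI
  relative rotation θ_0 = (153.5 + 0)/EI = 153.5/EI
A unit hogging moment at Y produces rotation L₁/(3EI) + L₂/(3EI) = 5.5/EI.
Slope continuity at Y: θ_0 = M_Y·5.5/EI, so M_Y = 153.5/5.5 = 27.91 kip·ft (hogging).
Span XY, ΣM about X with M_Y applied at Y: R_Y^{XY}·8.5 = 216.8 + 27.91, so R_Y^{XY} = 28.78 kip and R_X = 51 − 28.78 = 22.22 kip.
Span YZ, ΣM about Z: R_Y^{YZ}·8 = 0 + 27.91, so R_Y^{YZ} = 3.489 kip and R_Z = 0 − 3.489 = -3.489 kip.
R_Y = 28.78 + 3.489 = 32.27 kip.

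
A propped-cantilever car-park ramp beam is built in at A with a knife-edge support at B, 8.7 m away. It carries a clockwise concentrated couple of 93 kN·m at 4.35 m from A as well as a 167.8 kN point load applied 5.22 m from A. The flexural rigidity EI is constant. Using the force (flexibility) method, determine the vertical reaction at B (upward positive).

R_B = 84.52 kN

Remove the prop at B; the released (primary) structure is a cantilever built in at A.
Downward deflection at the released point B due to the loads:
  clockwise couple 93 at a = 4.35: M₀a(2L − a)/(2EI) = 2640/EI
  point load 167.8 at a = 5.22: Pa²(3L − a)/(6EI) = 15912/EI
  δ_0 = 18551/EI
Flexibility coefficient — unit upward force at B: δ_{BB} = L³/(3EI) = 219.5/EI.
Compatibility at B: δ_0 − R_B·δ_{BB} = 0, so R_B = 18551/219.5 = 84.52 kN.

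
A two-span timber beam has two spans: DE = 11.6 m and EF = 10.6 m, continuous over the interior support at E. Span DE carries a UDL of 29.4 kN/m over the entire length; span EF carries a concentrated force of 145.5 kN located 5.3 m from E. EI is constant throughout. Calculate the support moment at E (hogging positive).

M_E = 396.5 kN·m

Release continuity at E by inserting a hinge; the redundant is the internal moment M_E. The primary structure is two simply-supported spans DE and EF.
Discontinuity in slope at E on the released structure — sum the simple-span end rotations:
  span DE: UDL 29.4: wL³/(24EI) = 1912/EI
  span EF: point load 145.5 at a = 5.3: Pab(L + b)/(6LEI) = 1022/EI
  relative rotation θ_0 = (1912 + 1022)/EI = 2934/EI
A unit hogging moment at E produces rotation L₁/(3EI) + L₂/(3EI) = 7.4/EI.
Compatibility: M_E·(L₁+L₂)/(3EI) = θ_0, giving M_E = 396.5 kN·m (hogging).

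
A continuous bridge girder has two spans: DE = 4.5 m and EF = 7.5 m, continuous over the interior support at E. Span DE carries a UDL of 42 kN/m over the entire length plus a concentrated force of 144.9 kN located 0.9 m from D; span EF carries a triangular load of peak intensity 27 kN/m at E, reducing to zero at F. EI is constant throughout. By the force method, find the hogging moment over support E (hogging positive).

M_E = 126.6 kN·m

Release continuity at E by inserting a hinge; the redundant is the internal moment M_E. The primary structure is two simply-supported spans DE and EF.
Discontinuity in slope at E on the released structure — sum the simple-span end rotations:
  span DE: UDL 42: wL³/(24EI) = 159.5/EI
  span DE: point load 144.9 at a = 0.9: Pab(L + a)/(6LEI) = 93.9/EI
  span EF: triangular load, peak 27: w₀L³/(45EI) = 253.1/EI
  relative rotation θ_0 = (253.4 + 253.1)/EI = 506.5/EI
A unit hogging moment at E produces rotation L₁/(3EI) + L₂/(3EI) = 4/EI.
Compatibility: M_E·(L₁+L₂)/(3EI) = θ_0, giving M_E = 126.6 kN·m (hogging).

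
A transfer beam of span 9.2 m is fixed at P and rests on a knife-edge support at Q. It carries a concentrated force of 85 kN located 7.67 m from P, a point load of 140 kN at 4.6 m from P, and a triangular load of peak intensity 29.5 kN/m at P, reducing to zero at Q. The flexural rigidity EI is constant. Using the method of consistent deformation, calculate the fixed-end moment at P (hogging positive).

Choose R_Q as the redundant. The primary structure is the cantilever fixed at P.
Primary-structure tip deflection at Q by superposition:
  point load 85 at a = 7.67: Pa²(3L − a)/(6EI) = 16610/EI
  point load 140 at a = 4.6: Pa²(3L − a)/(6EI) = 11356/EI
  triangular load, peak 29.5 at the fixed end: w₀L⁴/(30EI) = 7045/EI
  δ_0 = 35010/EI
Tip deflection under a unit load at Q: L³/(3EI) = 259.6/EI.
Compatibility at Q: δ_0 − R_Q·δ_{QQ} = 0, so R_Q = 35010/259.6 = 134.9 kN.
Moment equilibrium about P: M_P = Σ(load moments about P) − R_Q·L = 1712 − 134.9×9.2 = 471.2 kN·m.

M_P = 471.2 kN·m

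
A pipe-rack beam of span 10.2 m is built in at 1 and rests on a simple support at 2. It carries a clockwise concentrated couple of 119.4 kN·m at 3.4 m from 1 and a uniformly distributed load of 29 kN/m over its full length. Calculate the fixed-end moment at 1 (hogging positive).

M_1 = 397 kN·m

Release the roller at 2. Primary structure: cantilever fixed at 1.
Downward deflection at the released point 2 due to the loads:
  clockwise couple 119.4 at a = 3.4: M₀a(2L − a)/(2EI) = 3451/EI
  UDL 29: wL⁴/(8EI) = 39238/EI
  δ_0 = 42689/EI
Tip deflection under a unit load at 2: L³/(3EI) = 353.7/EI.
Compatibility at 2: δ_0 − R_2·δ_{22} = 0, so R_2 = 42689/353.7 = 120.7 kN.
Moment equilibrium about 1: M_1 = Σ(load moments about 1) − R_2·L = 1628 − 120.7×10.2 = 397 kN·m.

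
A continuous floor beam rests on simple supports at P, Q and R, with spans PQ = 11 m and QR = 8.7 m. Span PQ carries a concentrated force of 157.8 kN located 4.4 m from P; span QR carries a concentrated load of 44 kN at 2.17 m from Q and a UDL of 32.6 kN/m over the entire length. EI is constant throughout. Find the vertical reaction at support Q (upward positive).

Release continuity at Q by inserting a hinge; the redundant is the internal moment M_Q. The primary structure is two simply-supported spans PQ and QR.
End slopes at the hinge Q, treating each span as simply supported:
  span PQ: point load 157.8 at a = 4.4: Pab(L + a)/(6LEI) = 1069/EI
  span QR: point load 44 at a = 2.17: Pab(L + b)/(6LEI) = 181.9/EI
  span QR: UDL 32.6: wL³/(24EI) = 894.5/EI
  relative rotation θ_0 = (1069 + 1076)/EI = 2146/EI
A unit hogging moment at Q produces rotation L₁/(3EI) + L₂/(3EI) = 6.567/EI.
Slope continuity at Q: θ_0 = M_Q·6.567/EI, so M_Q = 2146/6.567 = 326.7 kN·m (hogging).
Span PQ, ΣM about P with M_Q applied at Q: R_Q^{PQ}·11 = 694.3 + 326.7, so R_Q^{PQ} = 92.82 kN and R_P = 157.8 − 92.82 = 64.98 kN.
Span QR, ΣM about R: R_Q^{QR}·8.7 = 1521 + 326.7, so R_Q^{QR} = 212.4 kN and R_R = 327.6 − 212.4 = 115.2 kN.
R_Q = 92.82 + 212.4 = 305.2 kN.

R_Q = 305.2 kN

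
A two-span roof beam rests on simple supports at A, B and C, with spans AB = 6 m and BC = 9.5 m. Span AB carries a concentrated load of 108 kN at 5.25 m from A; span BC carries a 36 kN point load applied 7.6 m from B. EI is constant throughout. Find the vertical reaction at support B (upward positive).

Release continuity at B by inserting a hinge; the redundant is the internal moment M_B. The primary structure is two simply-supported spans AB and BC.
Discontinuity in slope at B on the released structure — sum the simple-span end rotations:
  span AB: point load 108 at a = 5.25: Pab(L + a)/(6LEI) = 132.9/EI
  span BC: point load 36 at a = 7.6: Pab(L + b)/(6LEI) = 104/EI
  relative rotation θ_0 = (132.9 + 104)/EI = 236.9/EI
A unit hogging moment at B produces rotation L₁/(3EI) + L₂/(3EI) = 5.167/EI.
Slope continuity at B: θ_0 = M_B·5.167/EI, so M_B = 236.9/5.167 = 45.84 kN·m (hogging).
Span AB, ΣM about A with M_B applied at B: R_B^{AB}·6 = 567 + 45.84, so R_B^{AB} = 102.1 kN and R_A = 108 − 102.1 = 5.859 kN.
Span BC, ΣM about C: R_B^{BC}·9.5 = 68.4 + 45.84, so R_B^{BC} = 12.03 kN and R_C = 36 − 12.03 = 23.97 kN.
R_B = 102.1 + 12.03 = 114.2 kN.

R_B = 114.2 kN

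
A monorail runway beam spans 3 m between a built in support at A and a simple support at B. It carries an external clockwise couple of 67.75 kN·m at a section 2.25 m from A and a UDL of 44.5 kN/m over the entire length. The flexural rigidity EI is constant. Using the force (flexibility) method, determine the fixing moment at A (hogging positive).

M_A = 22.54 kN·m

Remove the prop at B; the released (primary) structure is a cantilever built in at A.
Primary-structure tip deflection at B by superposition:
  clockwise couple 67.75 at a = 2.25: M₀a(2L − a)/(2EI) = 285.8/EI
  UDL 44.5: wL⁴/(8EI) = 450.6/EI
  δ_0 = 736.4/EI
Tip deflection under a unit load at B: L³/(3EI) = 9/EI.
The prop prevents deflection at B: R_B = δ_0/δ_{BB} = 736.4/9 = 81.82 kN.
Moment equilibrium about A: M_A = Σ(load moments about A) − R_B·L = 268 − 81.82×3 = 22.54 kN·m.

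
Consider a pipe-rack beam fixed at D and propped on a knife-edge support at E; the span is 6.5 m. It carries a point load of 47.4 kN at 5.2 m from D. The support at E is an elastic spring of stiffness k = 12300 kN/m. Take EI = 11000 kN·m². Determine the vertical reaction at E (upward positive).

R_E = 33.05 kN

Choose R_E as the redundant. The primary structure is the cantilever fixed at D.
Downward deflection at the released point E due to the loads:
  point load 47.4 at a = 5.2: Pa²(3L − a)/(6EI) = 3055/EI
Flexibility coefficient — unit upward force at E: δ_{EE} = L³/(3EI) = 91.54/EI.
With EI = 11000 kN·m²: δ_0 = 0.2777 m and δ_{EE} = 0.008322 m/kN.
Compatibility — the spring shortens by R_E/k under the reaction it provides: δ_0 − R_E·δ_{EE} = R_E/k. With 1/k = 0.000081 m/kN, R_E = δ_0 / (δ_{EE} + 1/k) = 0.2777 / (0.008322 + 0.000081) = 33.05 kN.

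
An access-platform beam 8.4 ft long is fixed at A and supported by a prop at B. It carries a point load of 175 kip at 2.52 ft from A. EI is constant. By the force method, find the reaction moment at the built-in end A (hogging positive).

M_A = 262.4 kip·ft

Take the reaction at B as the redundant and release it; the primary structure is a cantilever fixed at A.
Downward deflection at the released point B due to the loads:
  point load 175 at a = 2.52: Pa²(3L − a)/(6EI) = 4201/EI
Flexibility coefficient — unit upward force at B: δ_{BB} = L³/(3EI) = 197.6/EI.
Compatibility at B: δ_0 − R_B·δ_{BB} = 0, so R_B = 4201/197.6 = 21.26 kip.
Moment equilibrium about A: M_A = Σ(load moments about A) − R_B·L = 441 − 21.26×8.4 = 262.4 kip·ft.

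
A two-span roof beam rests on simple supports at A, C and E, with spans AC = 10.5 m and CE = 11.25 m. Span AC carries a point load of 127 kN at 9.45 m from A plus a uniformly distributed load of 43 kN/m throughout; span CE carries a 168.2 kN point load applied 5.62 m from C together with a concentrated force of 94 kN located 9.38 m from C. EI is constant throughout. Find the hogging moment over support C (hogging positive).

M_C = 568.9 kN·m

Take M_C as the redundant. Released structure: two simple spans AC and CE with a hinge at C.
Rotations at C on the released spans (each span's end-slope, ×1/EI):
  span AC: point load 127 at a = 9.45: Pab(L + a)/(6LEI) = 399/EI
  span AC: UDL 43: wL³/(24EI) = 2074/EI
  span CE: point load 168.2 at a = 5.62: Pab(L + b)/(6LEI) = 1331/EI
  span CE: point load 94 at a = 9.38: Pab(L + b)/(6LEI) = 320.5/EI
  relative rotation θ_0 = (2473 + 1651)/EI = 4124/EI
A unit hogging moment at C produces rotation L₁/(3EI) + L₂/(3EI) = 7.25/EI.
Compatibility: M_C·(L₁+L₂)/(3EI) = θ_0, giving M_C = 568.9 kN·m (hogging).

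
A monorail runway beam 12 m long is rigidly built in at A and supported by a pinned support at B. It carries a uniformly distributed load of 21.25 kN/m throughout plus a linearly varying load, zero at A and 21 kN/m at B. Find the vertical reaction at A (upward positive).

R_A = 216.1 kN

Take the reaction at B as the redundant and release it; the primary structure is a cantilever fixed at A.
Deflection at B on the released cantilever, summing each load's contribution:
  UDL 21.25: wL⁴/(8EI) = 55080/EI
  triangular load, peak 21 at the free end: 11w₀L⁴/(120EI) = 39917/EI
  δ_0 = 94997/EI
Tip deflection under a unit load at B: L³/(3EI) = 576/EI.
Compatibility at B: δ_0 − R_B·δ_{BB} = 0, so R_B = 94997/576 = 164.9 kN.
Vertical equilibrium: R_A = ΣP − R_B = 381 − 164.9 = 216.1 kN.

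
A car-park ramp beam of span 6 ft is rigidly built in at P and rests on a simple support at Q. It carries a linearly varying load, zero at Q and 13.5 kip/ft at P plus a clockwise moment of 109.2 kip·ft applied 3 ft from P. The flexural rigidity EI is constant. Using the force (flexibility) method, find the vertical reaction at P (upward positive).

R_P = 11.93 kip

Remove the prop at Q; the released (primary) structure is a cantilever built in at P.
Primary-structure tip deflection at Q by superposition:
  triangular load, peak 13.5 at the fixed end: w₀L⁴/(30EI) = 583.2/EI
  clockwise couple 109.2 at a = 3: M₀a(2L − a)/(2EI) = 1474/EI
  δ_0 = 2057/EI
Flexibility coefficient — unit upward force at Q: δ_{QQ} = L³/(3EI) = 72/EI.
The prop prevents deflection at Q: R_Q = δ_0/δ_{QQ} = 2057/72 = 28.57 kip.
Vertical equilibrium: R_P = ΣP − R_Q = 40.5 − 28.57 = 11.93 kip.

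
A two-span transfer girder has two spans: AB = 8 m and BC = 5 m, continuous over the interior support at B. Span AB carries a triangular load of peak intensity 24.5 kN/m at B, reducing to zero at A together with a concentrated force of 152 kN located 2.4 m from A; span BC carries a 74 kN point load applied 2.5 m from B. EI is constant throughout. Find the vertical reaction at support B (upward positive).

Insert a hinge at B; M_B is the redundant, and each span becomes simply supported.
Rotations at B on the released spans (each span's end-slope, ×1/EI):
  span AB: triangular load, peak 24.5: w₀L³/(45EI) = 278.8/EI
  span AB: point load 152 at a = 2.4: Pab(L + a)/(6LEI) = 442.6/EI
  span BC: point load 74 at a = 2.5: Pab(L + b)/(6LEI) = 115.6/EI
  relative rotation θ_0 = (721.4 + 115.6)/EI = 837/EI
A unit hogging moment at B produces rotation L₁/(3EI) + L₂/(3EI) = 4.333/EI.
Slope continuity at B: θ_0 = M_B·4.333/EI, so M_B = 837/4.333 = 193.2 kN·m (hogging).
Span AB, ΣM about A with M_B applied at B: R_B^{AB}·8 = 887.5 + 193.2, so R_B^{AB} = 135.1 kN and R_A = 250 − 135.1 = 114.9 kN.
Span BC, ΣM about C: R_B^{BC}·5 = 185 + 193.2, so R_B^{BC} = 75.63 kN and R_C = 74 − 75.63 = -1.631 kN.
R_B = 135.1 + 75.63 = 210.7 kN.

R_B = 210.7 kN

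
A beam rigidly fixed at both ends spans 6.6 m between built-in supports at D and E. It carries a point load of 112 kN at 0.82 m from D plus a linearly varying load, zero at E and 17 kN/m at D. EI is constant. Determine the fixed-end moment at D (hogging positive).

M_D = 107.5 kN·m

Take the two fixed-end moments M_D, M_E as redundants; the released structure is the simple span DE.
Simple-span end rotations at D and E under the given loads:
  at D: point load 112 at a = 0.82: Pab(L + b)/(6LEI) = 166/EI
  at E: point load 112 at a = 0.82: Pab(L + a)/(6LEI) = 99.46/EI
  at D: triangular load, peak 17: w₀L³/(45EI) = 108.6/EI
  at E: triangular load, peak 17: 7w₀L³/(360EI) = 95.03/EI
  θ_D0 = 274.6/EI,  θ_E0 = 194.5/EI
Flexibility coefficients: a unit moment at one end gives L/(3EI) there and L/(6EI) at the far end, so f₁₁ = f₂₂ = 2.2/EI and f₁₂ = f₂₁ = 1.1/EI.
Compatibility — zero rotation at each built-in end:
  2.2 M_D + 1.1 M_E = 274.6
  1.1 M_D + 2.2 M_E = 194.5
Solving the pair gives M_D = 107.5 kN·m and M_E = 34.68 kN·m (hogging).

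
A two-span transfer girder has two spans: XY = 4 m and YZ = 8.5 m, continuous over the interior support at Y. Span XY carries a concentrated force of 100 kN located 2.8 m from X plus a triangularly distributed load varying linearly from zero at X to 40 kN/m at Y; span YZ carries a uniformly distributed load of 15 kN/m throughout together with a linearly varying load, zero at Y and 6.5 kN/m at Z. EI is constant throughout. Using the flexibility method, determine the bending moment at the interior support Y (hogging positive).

M_Y = 147.2 kN·m

Take M_Y as the redundant. Released structure: two simple spans XY and YZ with a hinge at Y.
Rotations at Y on the released spans (each span's end-slope, ×1/EI):
  span XY: point load 100 at a = 2.8: Pab(L + a)/(6LEI) = 95.2/EI
  span XY: triangular load, peak 40: w₀L³/(45EI) = 56.89/EI
  span YZ: UDL 15: wL³/(24EI) = 383.8/EI
  span YZ: triangular load, peak 6.5: 7w₀L³/(360EI) = 77.62/EI
  relative rotation θ_0 = (152.1 + 461.4)/EI = 613.5/EI
A unit hogging moment at Y produces rotation L₁/(3EI) + L₂/(3EI) = 4.167/EI.
Slope continuity at Y: θ_0 = M_Y·4.167/EI, so M_Y = 613.5/4.167 = 147.2 kN·m (hogging).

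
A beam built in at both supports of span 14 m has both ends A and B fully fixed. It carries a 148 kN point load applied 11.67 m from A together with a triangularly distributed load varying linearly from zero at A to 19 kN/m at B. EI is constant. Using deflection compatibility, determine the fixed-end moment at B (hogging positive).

Release both end moments; the primary structure is a simply-supported span AB with redundants M_A and M_B.
End rotations of the released simple span under the applied load (×1/EI):
  at A: point load 148 at a = 11.67: Pab(L + b)/(6LEI) = 782.3/EI
  at B: point load 148 at a = 11.67: Pab(L + a)/(6LEI) = 1230/EI
  at A: triangular load, peak 19: 7w₀L³/(360EI) = 1014/EI
  at B: triangular load, peak 19: w₀L³/(45EI) = 1159/EI
  θ_A0 = 1796/EI,  θ_B0 = 2388/EI
Flexibility coefficients: a unit moment at one end gives L/(3EI) there and L/(6EI) at the far end, so f₁₁ = f₂₂ = 4.667/EI and f₁₂ = f₂₁ = 2.333/EI.
Compatibility — zero rotation at each built-in end:
  4.667 M_A + 2.333 M_B = 1796
  2.333 M_A + 4.667 M_B = 2388
Solving the pair gives M_A = 172 kN·m and M_B = 425.8 kN·m (hogging).

M_B = 425.8 kN·m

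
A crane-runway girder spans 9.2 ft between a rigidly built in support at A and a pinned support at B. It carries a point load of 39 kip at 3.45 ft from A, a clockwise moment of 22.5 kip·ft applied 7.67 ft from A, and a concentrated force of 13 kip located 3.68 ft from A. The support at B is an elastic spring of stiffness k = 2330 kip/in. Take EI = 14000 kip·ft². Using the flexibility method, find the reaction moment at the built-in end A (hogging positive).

Take the reaction at B as the redundant and release it; the primary structure is a cantilever fixed at A.
Free-end deflection of the primary structure under the applied loading (downward +):
  point load 39 at a = 3.45: Pa²(3L − a)/(6EI) = 1868/EI
  clockwise couple 22.5 at a = 7.67: M₀a(2L − a)/(2EI) = 925.9/EI
  point load 13 at a = 3.68: Pa²(3L − a)/(6EI) = 701.9/EI
  δ_0 = 3496/EI
Tip deflection under a unit load at B: L³/(3EI) = 259.6/EI.
With EI = 14000 kip·ft²: δ_0 = 0.24972 ft and δ_{BB} = 0.01854 ft/kip.
Compatibility — the spring shortens by R_B/k under the reaction it provides: δ_0 − R_B·δ_{BB} = R_B/k. With 1/k = 1/(2330×12) ft/kip = 0.000036 ft/kip, R_B = δ_0 / (δ_{BB} + 1/k) = 0.24972 / (0.01854 + 0.000036) = 13.44 kip.
Moment equilibrium about A: M_A = Σ(load moments about A) − R_B·L = 204.9 − 13.44×9.2 = 81.21 kip·ft.

M_A = 81.21 kip·ft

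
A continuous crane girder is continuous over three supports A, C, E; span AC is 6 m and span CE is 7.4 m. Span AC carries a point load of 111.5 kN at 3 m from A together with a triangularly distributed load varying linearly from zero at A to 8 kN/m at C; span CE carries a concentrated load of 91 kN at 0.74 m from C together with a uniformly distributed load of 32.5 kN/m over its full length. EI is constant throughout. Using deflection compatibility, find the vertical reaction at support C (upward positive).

Insert a hinge at C; M_C is the redundant, and each span becomes simply supported.
Rotations at C on the released spans (each span's end-slope, ×1/EI):
  span AC: point load 111.5 at a = 3: Pab(L + a)/(6LEI) = 250.9/EI
  span AC: triangular load, peak 8: w₀L³/(45EI) = 38.4/EI
  span CE: point load 91 at a = 0.74: Pab(L + b)/(6LEI) = 142/EI
  span CE: UDL 32.5: wL³/(24EI) = 548.7/EI
  relative rotation θ_0 = (289.3 + 690.8)/EI = 980/EI
A unit hogging moment at C produces rotation L₁/(3EI) + L₂/(3EI) = 4.467/EI.
Compatibility: M_C·(L₁+L₂)/(3EI) = θ_0, giving M_C = 219.4 kN·m (hogging).
Span AC, ΣM about A with M_C applied at C: R_C^{AC}·6 = 430.5 + 219.4, so R_C^{AC} = 108.3 kN and R_A = 135.5 − 108.3 = 27.18 kN.
Span CE, ΣM about E: R_C^{CE}·7.4 = 1496 + 219.4, so R_C^{CE} = 231.8 kN and R_E = 331.5 − 231.8 = 99.7 kN.
R_C = 108.3 + 231.8 = 340.1 kN.

R_C = 340.1 kN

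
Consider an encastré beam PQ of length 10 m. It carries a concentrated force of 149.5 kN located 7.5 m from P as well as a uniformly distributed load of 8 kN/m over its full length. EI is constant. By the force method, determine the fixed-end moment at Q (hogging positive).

M_Q = 276.9 kN·m

Release both end moments; the primary structure is a simply-supported span PQ with redundants M_P and M_Q.
End rotations of the released simple span under the applied load (×1/EI):
  at P: point load 149.5 at a = 7.5: Pab(L + b)/(6LEI) = 584/EI
  at Q: point load 149.5 at a = 7.5: Pab(L + a)/(6LEI) = 817.6/EI
  at P: UDL 8: wL³/(24EI) = 333.3/EI
  at Q: UDL 8: wL³/(24EI) = 333.3/EI
  θ_P0 = 917.3/EI,  θ_Q0 = 1151/EI
Flexibility coefficients: a unit moment at one end gives L/(3EI) there and L/(6EI) at the far end, so f₁₁ = f₂₂ = 3.333/EI and f₁₂ = f₂₁ = 1.667/EI.
Compatibility — zero rotation at each built-in end:
  3.333 M_P + 1.667 M_Q = 917.3
  1.667 M_P + 3.333 M_Q = 1151
Solving the pair gives M_P = 136.7 kN·m and M_Q = 276.9 kN·m (hogging).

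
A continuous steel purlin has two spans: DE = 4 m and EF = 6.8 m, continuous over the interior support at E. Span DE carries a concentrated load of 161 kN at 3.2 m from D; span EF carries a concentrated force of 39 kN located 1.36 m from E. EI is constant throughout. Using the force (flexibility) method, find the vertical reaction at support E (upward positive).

Take M_E as the redundant. Released structure: two simple spans DE and EF with a hinge at E.
Rotations at E on the released spans (each span's end-slope, ×1/EI):
  span DE: point load 161 at a = 3.2: Pab(L + a)/(6LEI) = 123.6/EI
  span EF: point load 39 at a = 1.36: Pab(L + b)/(6LEI) = 86.56/EI
  relative rotation θ_0 = (123.6 + 86.56)/EI = 210.2/EI
A unit hogging moment at E produces rotation L₁/(3EI) + L₂/(3EI) = 3.6/EI.
Compatibility: M_E·(L₁+L₂)/(3EI) = θ_0, giving M_E = 58.39 kN·m (hogging).
Span DE, ΣM about D with M_E applied at E: R_E^{DE}·4 = 515.2 + 58.39, so R_E^{DE} = 143.4 kN and R_D = 161 − 143.4 = 17.6 kN.
Span EF, ΣM about F: R_E^{EF}·6.8 = 212.2 + 58.39, so R_E^{EF} = 39.79 kN and R_F = 39 − 39.79 = -0.787 kN.
R_E = 143.4 + 39.79 = 183.2 kN.

R_E = 183.2 kN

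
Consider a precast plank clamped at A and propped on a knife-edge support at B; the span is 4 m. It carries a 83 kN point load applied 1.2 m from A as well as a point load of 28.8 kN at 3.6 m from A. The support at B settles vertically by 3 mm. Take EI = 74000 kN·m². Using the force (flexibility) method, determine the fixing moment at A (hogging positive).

Choose R_B as the redundant. The primary structure is the cantilever fixed at A.
Downward deflection at the released point B due to the loads:
  point load 83 at a = 1.2: Pa²(3L − a)/(6EI) = 215.1/EI
  point load 28.8 at a = 3.6: Pa²(3L − a)/(6EI) = 522.5/EI
  δ_0 = 737.7/EI
Flexibility coefficient — unit upward force at B: δ_{BB} = L³/(3EI) = 21.33/EI.
With EI = 74000 kN·m²: δ_0 = 0.009969 m and δ_{BB} = 0.000288 m/kN.
Compatibility — the beam at B must follow the support down by 0.003 m: δ_0 − R_B·δ_{BB} = 0.003, so R_B = (0.009969 − 0.003)/0.000288 = 24.17 kN.
Moment equilibrium about A: M_A = Σ(load moments about A) − R_B·L = 203.3 − 24.17×4 = 106.6 kN·m.

M_A = 106.6 kN·m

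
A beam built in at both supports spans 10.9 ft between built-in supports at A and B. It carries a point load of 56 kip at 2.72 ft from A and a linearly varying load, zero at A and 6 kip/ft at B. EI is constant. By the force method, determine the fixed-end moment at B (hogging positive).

M_B = 64.17 kip·ft

Release both end moments; the primary structure is a simply-supported span AB with redundants M_A and M_B.
Simple-span end rotations at A and B under the given loads:
  at A: point load 56 at a = 2.72: Pab(L + b)/(6LEI) = 363.5/EI
  at B: point load 56 at a = 2.72: Pab(L + a)/(6LEI) = 259.5/EI
  at A: triangular load, peak 6: 7w₀L³/(360EI) = 151.1/EI
  at B: triangular load, peak 6: w₀L³/(45EI) = 172.7/EI
  θ_A0 = 514.6/EI,  θ_B0 = 432.2/EI
Flexibility coefficients: a unit moment at one end gives L/(3EI) there and L/(6EI) at the far end, so f₁₁ = f₂₂ = 3.633/EI and f₁₂ = f₂₁ = 1.817/EI.
Compatibility — zero rotation at each built-in end:
  3.633 M_A + 1.817 M_B = 514.6
  1.817 M_A + 3.633 M_B = 432.2
Solving the pair gives M_A = 109.5 kip·ft and M_B = 64.17 kip·ft (hogging).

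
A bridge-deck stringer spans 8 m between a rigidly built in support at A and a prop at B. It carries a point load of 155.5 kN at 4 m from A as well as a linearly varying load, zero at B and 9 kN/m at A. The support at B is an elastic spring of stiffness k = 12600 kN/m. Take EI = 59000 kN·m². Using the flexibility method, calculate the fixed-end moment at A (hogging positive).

Choose R_B as the redundant. The primary structure is the cantilever fixed at A.
Free-end deflection of the primary structure under the applied loading (downward +):
  point load 155.5 at a = 4: Pa²(3L − a)/(6EI) = 8293/EI
  triangular load, peak 9 at the fixed end: w₀L⁴/(30EI) = 1229/EI
  δ_0 = 9522/EI
Tip deflection under a unit load at B: L³/(3EI) = 170.7/EI.
With EI = 59000 kN·m²: δ_0 = 0.16139 m and δ_{BB} = 0.002893 m/kN.
Compatibility — the spring shortens by R_B/k under the reaction it provides: δ_0 − R_B·δ_{BB} = R_B/k. With 1/k = 0.000079 m/kN, R_B = δ_0 / (δ_{BB} + 1/k) = 0.16139 / (0.002893 + 0.000079) = 54.3 kN.
Moment equilibrium about A: M_A = Σ(load moments about A) − R_B·L = 718 − 54.3×8 = 283.6 kN·m.

M_A = 283.6 kN·m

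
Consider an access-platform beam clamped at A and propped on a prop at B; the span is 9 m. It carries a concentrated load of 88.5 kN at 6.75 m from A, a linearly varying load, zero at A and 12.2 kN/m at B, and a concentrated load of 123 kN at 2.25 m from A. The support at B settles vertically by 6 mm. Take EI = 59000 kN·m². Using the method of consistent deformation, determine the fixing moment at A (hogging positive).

Choose R_B as the redundant. The primary structure is the cantilever fixed at A.
Free-end deflection of the primary structure under the applied loading (downward +):
  point load 88.5 at a = 6.75: Pa²(3L − a)/(6EI) = 13609/EI
  triangular load, peak 12.2 at the free end: 11w₀L⁴/(120EI) = 7337/EI
  point load 123 at a = 2.25: Pa²(3L − a)/(6EI) = 2569/EI
  δ_0 = 23515/EI
Tip deflection under a unit load at B: L³/(3EI) = 243/EI.
With EI = 59000 kN·m²: δ_0 = 0.39856 m and δ_{BB} = 0.004119 m/kN.
Compatibility — the beam at B must follow the support down by 0.006 m: δ_0 − R_B·δ_{BB} = 0.006, so R_B = (0.39856 − 0.006)/0.004119 = 95.31 kN.
Moment equilibrium about A: M_A = Σ(load moments about A) − R_B·L = 1204 − 95.31×9 = 345.7 kN·m.

M_A = 345.7 kN·m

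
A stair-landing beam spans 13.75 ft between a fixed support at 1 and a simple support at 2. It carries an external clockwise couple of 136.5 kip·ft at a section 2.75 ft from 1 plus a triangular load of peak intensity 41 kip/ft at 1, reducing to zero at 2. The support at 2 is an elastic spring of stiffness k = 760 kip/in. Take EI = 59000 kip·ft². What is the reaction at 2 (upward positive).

Take the reaction at 2 as the redundant and release it; the primary structure is a cantilever fixed at 1.
Primary-structure tip deflection at 2 by superposition:
  clockwise couple 136.5 at a = 2.75: M₀a(2L − a)/(2EI) = 4645/EI
  triangular load, peak 41 at the fixed end: w₀L⁴/(30EI) = 48851/EI
  δ_0 = 53496/EI
Tip deflection under a unit load at 2: L³/(3EI) = 866.5/EI.
With EI = 59000 kip·ft²: δ_0 = 0.90672 ft and δ_{22} = 0.014687 ft/kip.
Compatibility — the spring shortens by R_2/k under the reaction it provides: δ_0 − R_2·δ_{22} = R_2/k. With 1/k = 1/(760×12) ft/kip = 0.00011 ft/kip, R_2 = δ_0 / (δ_{22} + 1/k) = 0.90672 / (0.014687 + 0.00011) = 61.28 kip.

R_2 = 61.28 kip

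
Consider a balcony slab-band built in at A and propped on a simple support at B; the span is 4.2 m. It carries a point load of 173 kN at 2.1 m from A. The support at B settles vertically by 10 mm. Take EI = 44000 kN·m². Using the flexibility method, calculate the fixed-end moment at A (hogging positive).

Take the reaction at B as the redundant and release it; the primary structure is a cantilever fixed at A.
Downward deflection at the released point B due to the loads:
  point load 173 at a = 2.1: Pa²(3L − a)/(6EI) = 1335/EI
Tip deflection under a unit load at B: L³/(3EI) = 24.7/EI.
With EI = 44000 kN·m²: δ_0 = 0.030344 m and δ_{BB} = 0.000561 m/kN.
Compatibility — the beam at B must follow the support down by 0.01 m: δ_0 − R_B·δ_{BB} = 0.01, so R_B = (0.030344 − 0.01)/0.000561 = 36.25 kN.
Moment equilibrium about A: M_A = Σ(load moments about A) − R_B·L = 363.3 − 36.25×4.2 = 211.1 kN·m.

M_A = 211.1 kN·m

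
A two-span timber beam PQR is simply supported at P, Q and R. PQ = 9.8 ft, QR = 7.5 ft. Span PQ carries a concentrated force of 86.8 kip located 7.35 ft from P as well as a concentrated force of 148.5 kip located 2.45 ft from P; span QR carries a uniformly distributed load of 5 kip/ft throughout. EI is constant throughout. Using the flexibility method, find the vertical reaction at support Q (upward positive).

Release continuity at Q by inserting a hinge; the redundant is the internal moment M_Q. The primary structure is two simply-supported spans PQ and QR.
Rotations at Q on the released spans (each span's end-slope, ×1/EI):
  span PQ: point load 86.8 at a = 7.35: Pab(L + a)/(6LEI) = 455.9/EI
  span PQ: point load 148.5 at a = 2.45: Pab(L + a)/(6LEI) = 557.1/EI
  span QR: UDL 5: wL³/(24EI) = 87.89/EI
  relative rotation θ_0 = (1013 + 87.89)/EI = 1101/EI
A unit hogging moment at Q produces rotation L₁/(3EI) + L₂/(3EI) = 5.767/EI.
Slope continuity at Q: θ_0 = M_Q·5.767/EI, so M_Q = 1101/5.767 = 190.9 kip·ft (hogging).
Span PQ, ΣM about P with M_Q applied at Q: R_Q^{PQ}·9.8 = 1002 + 190.9, so R_Q^{PQ} = 121.7 kip and R_P = 235.3 − 121.7 = 113.6 kip.
Span QR, ΣM about R: R_Q^{QR}·7.5 = 140.6 + 190.9, so R_Q^{QR} = 44.2 kip and R_R = 37.5 − 44.2 = -6.704 kip.
R_Q = 121.7 + 44.2 = 165.9 kip.

R_Q = 165.9 kip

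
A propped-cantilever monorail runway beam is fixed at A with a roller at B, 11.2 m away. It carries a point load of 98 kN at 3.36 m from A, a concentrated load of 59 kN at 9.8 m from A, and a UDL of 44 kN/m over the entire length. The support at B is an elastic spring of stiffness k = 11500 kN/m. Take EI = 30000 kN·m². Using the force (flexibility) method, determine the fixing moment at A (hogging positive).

Release the roller at B. Primary structure: cantilever fixed at A.
Primary-structure tip deflection at B by superposition:
  point load 98 at a = 3.36: Pa²(3L − a)/(6EI) = 5576/EI
  point load 59 at a = 9.8: Pa²(3L − a)/(6EI) = 22477/EI
  UDL 44: wL⁴/(8EI) = 86544/EI
  δ_0 = 114596/EI
Tip deflection under a unit load at B: L³/(3EI) = 468.3/EI.
With EI = 30000 kN·m²: δ_0 = 3.8199 m and δ_{BB} = 0.01561 m/kN.
Compatibility — the spring shortens by R_B/k under the reaction it provides: δ_0 − R_B·δ_{BB} = R_B/k. With 1/k = 0.000087 m/kN, R_B = δ_0 / (δ_{BB} + 1/k) = 3.8199 / (0.01561 + 0.000087) = 243.3 kN.
Moment equilibrium about A: M_A = Σ(load moments about A) − R_B·L = 3667 − 243.3×11.2 = 941.7 kN·m.

M_A = 941.7 kN·m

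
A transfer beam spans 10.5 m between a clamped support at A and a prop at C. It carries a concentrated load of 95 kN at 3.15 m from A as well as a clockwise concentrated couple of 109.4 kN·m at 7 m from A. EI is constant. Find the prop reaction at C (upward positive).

R_C = 25.43 kN

Remove the prop at C; the released (primary) structure is a cantilever built in at A.
Deflection at C on the released cantilever, summing each load's contribution:
  point load 95 at a = 3.15: Pa²(3L − a)/(6EI) = 4454/EI
  clockwise couple 109.4 at a = 7: M₀a(2L − a)/(2EI) = 5361/EI
  δ_0 = 9815/EI
Flexibility coefficient — unit upward force at C: δ_{CC} = L³/(3EI) = 385.9/EI.
Compatibility at C: δ_0 − R_C·δ_{CC} = 0, so R_C = 9815/385.9 = 25.43 kN.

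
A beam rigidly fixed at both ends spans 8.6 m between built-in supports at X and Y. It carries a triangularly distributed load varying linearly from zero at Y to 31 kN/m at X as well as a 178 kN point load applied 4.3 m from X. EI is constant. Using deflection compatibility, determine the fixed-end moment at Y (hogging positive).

Release both end moments; the primary structure is a simply-supported span XY with redundants M_X and M_Y.
End rotations of the released simple span under the applied load (×1/EI):
  at X: triangular load, peak 31: w₀L³/(45EI) = 438.2/EI
  at Y: triangular load, peak 31: 7w₀L³/(360EI) = 383.4/EI
  at X: point load 178 at a = 4.3: Pab(L + b)/(6LEI) = 822.8/EI
  at Y: point load 178 at a = 4.3: Pab(L + a)/(6LEI) = 822.8/EI
  θ_X0 = 1261/EI,  θ_Y0 = 1206/EI
Flexibility coefficients: a unit moment at one end gives L/(3EI) there and L/(6EI) at the far end, so f₁₁ = f₂₂ = 2.867/EI and f₁₂ = f₂₁ = 1.433/EI.
Compatibility — zero rotation at each built-in end:
  2.867 M_X + 1.433 M_Y = 1261
  1.433 M_X + 2.867 M_Y = 1206
Solving the pair gives M_X = 306 kN·m and M_Y = 267.8 kN·m (hogging).

M_Y = 267.8 kN·m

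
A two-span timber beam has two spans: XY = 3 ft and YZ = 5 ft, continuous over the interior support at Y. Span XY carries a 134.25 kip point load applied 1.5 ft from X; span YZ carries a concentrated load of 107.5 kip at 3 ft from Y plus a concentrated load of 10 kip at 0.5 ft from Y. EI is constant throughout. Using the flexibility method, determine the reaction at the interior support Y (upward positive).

Release continuity at Y by inserting a hinge; the redundant is the internal moment M_Y. The primary structure is two simply-supported spans XY and YZ.
Discontinuity in slope at Y on the released structure — sum the simple-span end rotations:
  span XY: point load 134.25 at a = 1.5: Pab(L + a)/(6LEI) = 75.52/EI
  span YZ: point load 107.5 at a = 3: Pab(L + b)/(6LEI) = 150.5/EI
  span YZ: point load 10 at a = 0.5: Pab(L + b)/(6LEI) = 7.125/EI
  relative rotation θ_0 = (75.52 + 157.6)/EI = 233.1/EI
A unit hogging moment at Y produces rotation L₁/(3EI) + L₂/(3EI) = 2.667/EI.
Slope continuity at Y: θ_0 = M_Y·2.667/EI, so M_Y = 233.1/2.667 = 87.43 kip·ft (hogging).
Span XY, ΣM about X with M_Y applied at Y: R_Y^{XY}·3 = 201.4 + 87.43, so R_Y^{XY} = 96.27 kip and R_X = 134.2 − 96.27 = 37.98 kip.
Span YZ, ΣM about Z: R_Y^{YZ}·5 = 260 + 87.43, so R_Y^{YZ} = 69.49 kip and R_Z = 117.5 − 69.49 = 48.01 kip.
R_Y = 96.27 + 69.49 = 165.8 kip.

R_Y = 165.8 kip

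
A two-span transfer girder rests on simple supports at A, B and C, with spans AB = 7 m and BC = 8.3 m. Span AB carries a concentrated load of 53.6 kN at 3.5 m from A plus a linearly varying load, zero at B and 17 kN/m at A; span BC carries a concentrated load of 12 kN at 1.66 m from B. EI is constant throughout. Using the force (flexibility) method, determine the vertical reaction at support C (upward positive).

Release continuity at B by inserting a hinge; the redundant is the internal moment M_B. The primary structure is two simply-supported spans AB and BC.
End slopes at the hinge B, treating each span as simply supported:
  span AB: point load 53.6 at a = 3.5: Pab(L + a)/(6LEI) = 164.2/EI
  span AB: triangular load, peak 17: 7w₀L³/(360EI) = 113.4/EI
  span BC: point load 12 at a = 1.66: Pab(L + b)/(6LEI) = 39.68/EI
  relative rotation θ_0 = (277.5 + 39.68)/EI = 317.2/EI
A unit hogging moment at B produces rotation L₁/(3EI) + L₂/(3EI) = 5.1/EI.
Slope continuity at B: θ_0 = M_B·5.1/EI, so M_B = 317.2/5.1 = 62.2 kN·m (hogging).
Span BC, ΣM about C: R_B^{BC}·8.3 = 79.68 + 62.2, so R_B^{BC} = 17.09 kN and R_C = 12 − 17.09 = -5.094 kN.

R_C = -5.094 kN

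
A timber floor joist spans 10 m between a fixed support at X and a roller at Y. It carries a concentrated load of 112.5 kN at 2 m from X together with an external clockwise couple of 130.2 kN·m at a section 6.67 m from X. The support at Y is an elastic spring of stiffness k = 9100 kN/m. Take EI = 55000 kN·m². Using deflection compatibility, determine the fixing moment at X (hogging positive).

Remove the prop at Y; the released (primary) structure is a cantilever built in at X.
Deflection at Y on the released cantilever, summing each load's contribution:
  point load 112.5 at a = 2: Pa²(3L − a)/(6EI) = 2100/EI
  clockwise couple 130.2 at a = 6.67: M₀a(2L − a)/(2EI) = 5788/EI
  δ_0 = 7888/EI
Flexibility coefficient — unit upward force at Y: δ_{YY} = L³/(3EI) = 333.3/EI.
With EI = 55000 kN·m²: δ_0 = 0.14342 m and δ_{YY} = 0.006061 m/kN.
Compatibility — the spring shortens by R_Y/k under the reaction it provides: δ_0 − R_Y·δ_{YY} = R_Y/k. With 1/k = 0.00011 m/kN, R_Y = δ_0 / (δ_{YY} + 1/k) = 0.14342 / (0.006061 + 0.00011) = 23.24 kN.
Moment equilibrium about X: M_X = Σ(load moments about X) − R_Y·L = 355.2 − 23.24×10 = 122.8 kN·m.

M_X = 122.8 kN·m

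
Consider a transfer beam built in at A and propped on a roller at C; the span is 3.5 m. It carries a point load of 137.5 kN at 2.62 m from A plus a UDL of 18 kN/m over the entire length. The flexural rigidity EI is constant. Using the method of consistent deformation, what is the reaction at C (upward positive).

R_C = 110.4 kN

Take the reaction at C as the redundant and release it; the primary structure is a cantilever fixed at A.
Deflection at C on the released cantilever, summing each load's contribution:
  point load 137.5 at a = 2.62: Pa²(3L − a)/(6EI) = 1240/EI
  UDL 18: wL⁴/(8EI) = 337.6/EI
  δ_0 = 1577/EI
Flexibility coefficient — unit upward force at C: δ_{CC} = L³/(3EI) = 14.29/EI.
Compatibility at C: δ_0 − R_C·δ_{CC} = 0, so R_C = 1577/14.29 = 110.4 kN.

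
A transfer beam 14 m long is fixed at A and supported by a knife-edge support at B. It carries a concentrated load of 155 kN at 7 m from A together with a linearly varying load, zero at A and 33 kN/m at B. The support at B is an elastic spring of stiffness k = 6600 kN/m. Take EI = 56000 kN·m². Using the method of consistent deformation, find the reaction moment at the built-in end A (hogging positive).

Release the roller at B. Primary structure: cantilever fixed at A.
Free-end deflection of the primary structure under the applied loading (downward +):
  point load 155 at a = 7: Pa²(3L − a)/(6EI) = 44304/EI
  triangular load, peak 33 at the free end: 11w₀L⁴/(120EI) = 116208/EI
  δ_0 = 160513/EI
Flexibility coefficient — unit upward force at B: δ_{BB} = L³/(3EI) = 914.7/EI.
With EI = 56000 kN·m²: δ_0 = 2.8663 m and δ_{BB} = 0.016333 m/kN.
Compatibility — the spring shortens by R_B/k under the reaction it provides: δ_0 − R_B·δ_{BB} = R_B/k. With 1/k = 0.000152 m/kN, R_B = δ_0 / (δ_{BB} + 1/k) = 2.8663 / (0.016333 + 0.000152) = 173.9 kN.
Moment equilibrium about A: M_A = Σ(load moments about A) − R_B·L = 3241 − 173.9×14 = 806.8 kN·m.

M_A = 806.8 kN·m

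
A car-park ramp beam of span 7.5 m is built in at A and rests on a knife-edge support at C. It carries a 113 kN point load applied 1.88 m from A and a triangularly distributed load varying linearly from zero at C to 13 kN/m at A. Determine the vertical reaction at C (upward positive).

Remove the prop at C; the released (primary) structure is a cantilever built in at A.
Primary-structure tip deflection at C by superposition:
  point load 113 at a = 1.88: Pa²(3L − a)/(6EI) = 1373/EI
  triangular load, peak 13 at the fixed end: w₀L⁴/(30EI) = 1371/EI
  δ_0 = 2744/EI
Flexibility coefficient — unit upward force at C: δ_{CC} = L³/(3EI) = 140.6/EI.
The prop prevents deflection at C: R_C = δ_0/δ_{CC} = 2744/140.6 = 19.51 kN.

R_C = 19.51 kN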